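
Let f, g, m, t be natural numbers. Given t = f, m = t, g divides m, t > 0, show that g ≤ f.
m = t and g divides m, so g divides t. t > 0, so g ≤ t. t = f, so g ≤ f.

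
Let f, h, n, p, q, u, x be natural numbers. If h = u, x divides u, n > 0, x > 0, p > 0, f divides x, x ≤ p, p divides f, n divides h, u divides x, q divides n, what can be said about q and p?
q ≤ p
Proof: q divides n and n > 0, thus q ≤ n. u divides x and x divides u, so u = x. p divides f and f divides x, so p divides x. x > 0, so p ≤ x. x ≤ p, so x = p. Since u = x, u = p. Because h = u and n divides h, n divides u. u = p, so n divides p. From p > 0, n ≤ p. From q ≤ n, q ≤ p.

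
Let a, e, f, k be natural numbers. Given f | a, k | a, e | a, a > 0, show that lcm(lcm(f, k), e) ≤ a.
Because f | a and k | a, lcm(f, k) | a. Since e | a, lcm(lcm(f, k), e) | a. Since a > 0, lcm(lcm(f, k), e) ≤ a.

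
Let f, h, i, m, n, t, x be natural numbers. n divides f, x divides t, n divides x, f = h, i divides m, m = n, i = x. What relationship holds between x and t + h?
x divides t + h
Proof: Because m = n and i divides m, i divides n. Since i = x, x divides n. Since n divides x, n = x. f = h and n divides f, hence n divides h. n = x, so x divides h. x divides t, so x divides t + h.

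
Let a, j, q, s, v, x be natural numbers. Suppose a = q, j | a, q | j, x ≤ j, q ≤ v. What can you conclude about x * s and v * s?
x * s ≤ v * s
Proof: Since a = q and j | a, j | q. q | j, so j = q. Because x ≤ j, x ≤ q. Since q ≤ v, x ≤ v. Then x * s ≤ v * s.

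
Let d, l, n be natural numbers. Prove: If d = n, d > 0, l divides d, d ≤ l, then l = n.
Because l divides d and d > 0, l ≤ d. d ≤ l, so l = d. Because d = n, l = n.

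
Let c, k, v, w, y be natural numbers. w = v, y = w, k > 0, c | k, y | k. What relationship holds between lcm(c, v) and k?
lcm(c, v) ≤ k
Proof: Since y = w and w = v, y = v. Since y | k, v | k. Since c | k, lcm(c, v) | k. Since k > 0, lcm(c, v) ≤ k.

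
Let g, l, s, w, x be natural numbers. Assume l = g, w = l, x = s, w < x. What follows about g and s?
g < s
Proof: Because x = s and w < x, w < s. Since w = l, l < s. Since l = g, g < s.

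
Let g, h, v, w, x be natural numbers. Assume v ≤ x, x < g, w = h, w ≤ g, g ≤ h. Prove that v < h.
w = h and w ≤ g, hence h ≤ g. Since g ≤ h, g = h. v ≤ x and x < g, thus v < g. Since g = h, v < h.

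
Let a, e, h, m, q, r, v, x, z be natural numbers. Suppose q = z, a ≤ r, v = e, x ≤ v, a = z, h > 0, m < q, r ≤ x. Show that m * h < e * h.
Because q = z and m < q, m < z. a = z and a ≤ r, therefore z ≤ r. Since r ≤ x, z ≤ x. m < z, so m < x. From v = e and x ≤ v, x ≤ e. Since m < x, m < e. Since h > 0, m * h < e * h.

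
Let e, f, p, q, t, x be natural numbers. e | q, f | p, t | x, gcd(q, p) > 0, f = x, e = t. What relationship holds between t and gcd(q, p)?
t ≤ gcd(q, p)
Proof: e = t and e | q, therefore t | q. f = x and f | p, hence x | p. Since t | x, t | p. Since t | q, t | gcd(q, p). Since gcd(q, p) > 0, t ≤ gcd(q, p).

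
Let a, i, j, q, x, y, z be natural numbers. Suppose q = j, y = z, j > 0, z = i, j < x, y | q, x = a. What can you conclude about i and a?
i < a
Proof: y = z and y | q, hence z | q. Since q = j, z | j. Since z = i, i | j. j > 0, so i ≤ j. Because x = a and j < x, j < a. i ≤ j, so i < a.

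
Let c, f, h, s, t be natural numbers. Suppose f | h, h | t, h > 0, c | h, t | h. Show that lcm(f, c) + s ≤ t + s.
h | t and t | h, thus h = t. f | h and c | h, hence lcm(f, c) | h. Since h > 0, lcm(f, c) ≤ h. Since h = t, lcm(f, c) ≤ t. Then lcm(f, c) + s ≤ t + s.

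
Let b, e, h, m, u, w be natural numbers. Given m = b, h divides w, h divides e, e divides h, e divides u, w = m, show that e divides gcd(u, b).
Because w = m and m = b, w = b. Because h divides e and e divides h, h = e. h divides w, so e divides w. Because w = b, e divides b. Since e divides u, e divides gcd(u, b).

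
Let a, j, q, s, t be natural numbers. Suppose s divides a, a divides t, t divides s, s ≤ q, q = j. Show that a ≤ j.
From a divides t and t divides s, a divides s. s divides a, so s = a. Because q = j and s ≤ q, s ≤ j. s = a, so a ≤ j.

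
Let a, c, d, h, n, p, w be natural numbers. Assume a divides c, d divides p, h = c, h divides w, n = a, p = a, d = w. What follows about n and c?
n = c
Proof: p = a and d divides p, hence d divides a. d = w, so w divides a. h divides w, so h divides a. Since h = c, c divides a. Since a divides c, a = c. n = a, so n = c.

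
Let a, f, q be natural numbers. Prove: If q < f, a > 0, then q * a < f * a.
Because q < f and a > 0, by multiplying by a positive, q * a < f * a.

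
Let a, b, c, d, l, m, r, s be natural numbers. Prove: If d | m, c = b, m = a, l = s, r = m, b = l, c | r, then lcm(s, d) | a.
c = b and b = l, therefore c = l. Since l = s, c = s. r = m and c | r, thus c | m. c = s, so s | m. d | m, so lcm(s, d) | m. Since m = a, lcm(s, d) | a.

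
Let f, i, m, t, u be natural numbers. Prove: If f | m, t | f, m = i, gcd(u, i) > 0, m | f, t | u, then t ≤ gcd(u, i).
From f | m and m | f, f = m. m = i, so f = i. Since t | f, t | i. Since t | u, t | gcd(u, i). Since gcd(u, i) > 0, t ≤ gcd(u, i).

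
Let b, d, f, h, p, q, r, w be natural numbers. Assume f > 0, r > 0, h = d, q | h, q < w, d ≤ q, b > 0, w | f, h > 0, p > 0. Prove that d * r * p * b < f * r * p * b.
q | h and h > 0, hence q ≤ h. h = d, so q ≤ d. Since d ≤ q, q = d. Since q < w, d < w. w | f and f > 0, hence w ≤ f. d < w, so d < f. Since r > 0, d * r < f * r. From p > 0, d * r * p < f * r * p. Since b > 0, d * r * p * b < f * r * p * b.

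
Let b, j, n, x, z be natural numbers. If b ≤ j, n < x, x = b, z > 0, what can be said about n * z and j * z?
n * z < j * z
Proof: x = b and n < x, hence n < b. Since b ≤ j, n < j. From z > 0, by multiplying by a positive, n * z < j * z.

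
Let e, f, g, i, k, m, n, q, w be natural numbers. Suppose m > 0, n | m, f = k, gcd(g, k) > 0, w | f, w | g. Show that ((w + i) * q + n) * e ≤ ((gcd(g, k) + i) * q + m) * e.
f = k and w | f, thus w | k. w | g, so w | gcd(g, k). From gcd(g, k) > 0, w ≤ gcd(g, k). Then w + i ≤ gcd(g, k) + i. Then (w + i) * q ≤ (gcd(g, k) + i) * q. Since n | m and m > 0, n ≤ m. (w + i) * q ≤ (gcd(g, k) + i) * q, so (w + i) * q + n ≤ (gcd(g, k) + i) * q + m. Then ((w + i) * q + n) * e ≤ ((gcd(g, k) + i) * q + m) * e.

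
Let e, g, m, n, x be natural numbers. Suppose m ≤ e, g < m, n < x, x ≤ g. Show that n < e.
Because g < m and m ≤ e, g < e. x ≤ g, so x < e. From n < x, n < e.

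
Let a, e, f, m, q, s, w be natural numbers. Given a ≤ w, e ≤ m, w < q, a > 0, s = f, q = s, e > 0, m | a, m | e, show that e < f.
Because m | e and e > 0, m ≤ e. e ≤ m, so m = e. From q = s and s = f, q = f. m | a and a > 0, hence m ≤ a. Because a ≤ w and w < q, a < q. m ≤ a, so m < q. Since q = f, m < f. Since m = e, e < f.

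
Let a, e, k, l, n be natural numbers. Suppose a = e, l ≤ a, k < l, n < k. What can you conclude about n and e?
n < e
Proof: n < k and k < l, thus n < l. l ≤ a, so n < a. Since a = e, n < e.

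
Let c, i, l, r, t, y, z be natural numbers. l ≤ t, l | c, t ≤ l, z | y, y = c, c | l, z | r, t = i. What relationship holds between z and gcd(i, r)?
z | gcd(i, r)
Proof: l ≤ t and t ≤ l, so l = t. t = i, so l = i. Because c | l and l | c, c = l. y = c, so y = l. Since z | y, z | l. Since l = i, z | i. z | r, so z | gcd(i, r).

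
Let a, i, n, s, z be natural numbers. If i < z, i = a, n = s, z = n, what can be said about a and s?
a < s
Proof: From z = n and n = s, z = s. From i = a and i < z, a < z. From z = s, a < s.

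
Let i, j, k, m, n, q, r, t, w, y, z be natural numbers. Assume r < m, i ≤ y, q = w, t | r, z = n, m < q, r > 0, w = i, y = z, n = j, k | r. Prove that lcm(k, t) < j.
y = z and z = n, therefore y = n. Since n = j, y = j. k | r and t | r, so lcm(k, t) | r. Since r > 0, lcm(k, t) ≤ r. q = w and w = i, therefore q = i. r < m and m < q, therefore r < q. Since q = i, r < i. Since i ≤ y, r < y. lcm(k, t) ≤ r, so lcm(k, t) < y. y = j, so lcm(k, t) < j.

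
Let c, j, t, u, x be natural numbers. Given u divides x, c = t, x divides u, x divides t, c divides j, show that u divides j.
x divides u and u divides x, so x = u. Because c = t and c divides j, t divides j. Since x divides t, x divides j. x = u, so u divides j.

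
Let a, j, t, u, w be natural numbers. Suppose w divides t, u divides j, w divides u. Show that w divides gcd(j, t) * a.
w divides u and u divides j, therefore w divides j. Since w divides t, w divides gcd(j, t). Then w divides gcd(j, t) * a.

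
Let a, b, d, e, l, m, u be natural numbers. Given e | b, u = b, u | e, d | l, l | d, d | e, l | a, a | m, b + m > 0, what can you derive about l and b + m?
l ≤ b + m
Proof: u = b and u | e, thus b | e. Since e | b, e = b. d | l and l | d, so d = l. d | e, so l | e. Since e = b, l | b. l | a and a | m, therefore l | m. Since l | b, l | b + m. b + m > 0, so l ≤ b + m.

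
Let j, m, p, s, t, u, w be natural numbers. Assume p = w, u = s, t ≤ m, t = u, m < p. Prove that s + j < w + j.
Since t = u and u = s, t = s. Because p = w and m < p, m < w. Since t ≤ m, t < w. Since t = s, s < w. Then s + j < w + j.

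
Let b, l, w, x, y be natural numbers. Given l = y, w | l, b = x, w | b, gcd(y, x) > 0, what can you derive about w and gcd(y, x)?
w ≤ gcd(y, x)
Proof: From l = y and w | l, w | y. Because b = x and w | b, w | x. w | y, so w | gcd(y, x). From gcd(y, x) > 0, w ≤ gcd(y, x).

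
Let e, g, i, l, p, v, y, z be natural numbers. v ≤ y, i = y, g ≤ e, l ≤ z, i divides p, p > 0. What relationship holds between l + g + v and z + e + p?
l + g + v ≤ z + e + p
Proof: l ≤ z and g ≤ e, hence l + g ≤ z + e. From i divides p and p > 0, i ≤ p. Because i = y, y ≤ p. Since v ≤ y, v ≤ p. Since l + g ≤ z + e, l + g + v ≤ z + e + p.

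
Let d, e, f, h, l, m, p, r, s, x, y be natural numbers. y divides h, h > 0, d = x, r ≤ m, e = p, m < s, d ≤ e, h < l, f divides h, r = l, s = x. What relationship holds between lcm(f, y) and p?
lcm(f, y) < p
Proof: f divides h and y divides h, hence lcm(f, y) divides h. Because h > 0, lcm(f, y) ≤ h. h < l, so lcm(f, y) < l. r ≤ m and m < s, therefore r < s. From r = l, l < s. s = x, so l < x. From d = x and d ≤ e, x ≤ e. Since e = p, x ≤ p. l < x, so l < p. lcm(f, y) < l, so lcm(f, y) < p.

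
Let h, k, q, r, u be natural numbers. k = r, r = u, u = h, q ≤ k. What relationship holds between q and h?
q ≤ h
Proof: k = r and r = u, therefore k = u. Since u = h, k = h. q ≤ k, so q ≤ h.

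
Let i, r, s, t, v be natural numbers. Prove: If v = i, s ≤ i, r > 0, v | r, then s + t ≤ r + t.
Because v | r and r > 0, v ≤ r. Since v = i, i ≤ r. From s ≤ i, s ≤ r. Then s + t ≤ r + t.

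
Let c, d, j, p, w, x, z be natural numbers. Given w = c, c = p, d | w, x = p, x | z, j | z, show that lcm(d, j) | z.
Because w = c and c = p, w = p. d | w, so d | p. Because x = p and x | z, p | z. Since d | p, d | z. Since j | z, lcm(d, j) | z.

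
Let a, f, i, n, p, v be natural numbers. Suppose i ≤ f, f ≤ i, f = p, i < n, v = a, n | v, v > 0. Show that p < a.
i ≤ f and f ≤ i, so i = f. f = p, so i = p. From n | v and v > 0, n ≤ v. From v = a, n ≤ a. Since i < n, i < a. i = p, so p < a.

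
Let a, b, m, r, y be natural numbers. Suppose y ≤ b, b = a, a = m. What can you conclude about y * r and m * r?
y * r ≤ m * r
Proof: Because b = a and a = m, b = m. y ≤ b, so y ≤ m. By multiplying by a non-negative, y * r ≤ m * r.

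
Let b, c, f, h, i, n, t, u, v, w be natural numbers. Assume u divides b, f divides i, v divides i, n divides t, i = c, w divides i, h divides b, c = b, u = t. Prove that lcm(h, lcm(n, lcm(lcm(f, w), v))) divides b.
Because u = t and u divides b, t divides b. Since n divides t, n divides b. f divides i and w divides i, so lcm(f, w) divides i. Since v divides i, lcm(lcm(f, w), v) divides i. Since i = c, lcm(lcm(f, w), v) divides c. c = b, so lcm(lcm(f, w), v) divides b. Since n divides b, lcm(n, lcm(lcm(f, w), v)) divides b. Since h divides b, lcm(h, lcm(n, lcm(lcm(f, w), v))) divides b.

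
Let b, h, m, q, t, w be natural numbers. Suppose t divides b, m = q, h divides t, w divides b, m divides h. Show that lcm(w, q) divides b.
Because m divides h and h divides t, m divides t. Since t divides b, m divides b. Since m = q, q divides b. Since w divides b, lcm(w, q) divides b.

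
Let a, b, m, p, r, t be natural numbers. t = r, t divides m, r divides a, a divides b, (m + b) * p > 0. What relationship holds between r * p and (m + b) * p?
r * p ≤ (m + b) * p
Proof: Since t = r and t divides m, r divides m. r divides a and a divides b, so r divides b. From r divides m, r divides m + b. Then r * p divides (m + b) * p. Since (m + b) * p > 0, r * p ≤ (m + b) * p.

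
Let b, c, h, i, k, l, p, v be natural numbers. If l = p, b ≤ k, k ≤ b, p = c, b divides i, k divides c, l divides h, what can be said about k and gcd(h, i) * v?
k divides gcd(h, i) * v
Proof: l = p and p = c, thus l = c. l divides h, so c divides h. k divides c, so k divides h. Because b ≤ k and k ≤ b, b = k. b divides i, so k divides i. Since k divides h, k divides gcd(h, i). Then k divides gcd(h, i) * v.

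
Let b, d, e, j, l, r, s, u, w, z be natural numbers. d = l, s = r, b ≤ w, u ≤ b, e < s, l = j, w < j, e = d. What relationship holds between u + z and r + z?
u + z < r + z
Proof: u ≤ b and b ≤ w, thus u ≤ w. e = d and d = l, therefore e = l. From l = j, e = j. e < s, so j < s. w < j, so w < s. Since u ≤ w, u < s. Since s = r, u < r. Then u + z < r + z.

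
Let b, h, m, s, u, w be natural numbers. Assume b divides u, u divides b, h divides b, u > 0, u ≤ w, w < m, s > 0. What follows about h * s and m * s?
h * s < m * s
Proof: From b divides u and u divides b, b = u. Since h divides b, h divides u. From u > 0, h ≤ u. From u ≤ w and w < m, u < m. Since h ≤ u, h < m. Since s > 0, by multiplying by a positive, h * s < m * s.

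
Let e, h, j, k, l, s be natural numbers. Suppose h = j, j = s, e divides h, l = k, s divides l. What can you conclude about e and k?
e divides k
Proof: Because h = j and j = s, h = s. e divides h, so e divides s. Because l = k and s divides l, s divides k. Since e divides s, e divides k.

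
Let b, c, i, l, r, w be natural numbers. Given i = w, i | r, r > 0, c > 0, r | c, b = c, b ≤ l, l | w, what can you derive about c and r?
c = r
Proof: b = c and b ≤ l, therefore c ≤ l. From i = w and i | r, w | r. Because l | w, l | r. r > 0, so l ≤ r. c ≤ l, so c ≤ r. r | c and c > 0, therefore r ≤ c. c ≤ r, so c = r.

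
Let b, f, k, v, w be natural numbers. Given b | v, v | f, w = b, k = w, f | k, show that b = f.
k = w and w = b, so k = b. Since f | k, f | b. From b | v and v | f, b | f. f | b, so f = b. Then b = f.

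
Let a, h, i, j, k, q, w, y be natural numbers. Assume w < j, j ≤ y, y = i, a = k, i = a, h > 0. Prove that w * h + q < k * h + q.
y = i and i = a, hence y = a. j ≤ y, so j ≤ a. Since w < j, w < a. a = k, so w < k. From h > 0, w * h < k * h. Then w * h + q < k * h + q.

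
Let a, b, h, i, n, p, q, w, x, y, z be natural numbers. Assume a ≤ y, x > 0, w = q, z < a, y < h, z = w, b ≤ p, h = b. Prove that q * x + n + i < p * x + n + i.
From z = w and w = q, z = q. z < a, so q < a. h = b and y < h, hence y < b. Since a ≤ y, a < b. b ≤ p, so a < p. q < a, so q < p. Combined with x > 0, by multiplying by a positive, q * x < p * x. Then q * x + n < p * x + n. Then q * x + n + i < p * x + n + i.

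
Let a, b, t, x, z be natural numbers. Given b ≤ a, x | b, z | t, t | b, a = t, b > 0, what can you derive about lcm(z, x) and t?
lcm(z, x) | t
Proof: a = t and b ≤ a, thus b ≤ t. Because t | b and b > 0, t ≤ b. b ≤ t, so b = t. Because x | b, x | t. z | t, so lcm(z, x) | t.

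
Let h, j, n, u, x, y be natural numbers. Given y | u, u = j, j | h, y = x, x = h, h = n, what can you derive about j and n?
j = n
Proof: Since y = x and x = h, y = h. u = j and y | u, so y | j. y = h, so h | j. j | h, so j = h. Because h = n, j = n.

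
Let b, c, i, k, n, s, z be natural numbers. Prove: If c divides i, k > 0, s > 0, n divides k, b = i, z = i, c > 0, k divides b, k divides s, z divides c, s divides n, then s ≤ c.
From k divides s and s > 0, k ≤ s. Since s divides n and n divides k, s divides k. From k > 0, s ≤ k. k ≤ s, so k = s. z = i and z divides c, so i divides c. c divides i, so i = c. b = i and k divides b, therefore k divides i. Since i = c, k divides c. k = s, so s divides c. c > 0, so s ≤ c.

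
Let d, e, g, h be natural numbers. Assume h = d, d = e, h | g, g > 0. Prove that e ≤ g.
h = d and d = e, thus h = e. h | g and g > 0, thus h ≤ g. Since h = e, e ≤ g.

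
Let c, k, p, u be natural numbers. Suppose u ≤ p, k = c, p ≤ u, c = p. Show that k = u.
Since k = c and c = p, k = p. From p ≤ u and u ≤ p, p = u. Since k = p, k = u.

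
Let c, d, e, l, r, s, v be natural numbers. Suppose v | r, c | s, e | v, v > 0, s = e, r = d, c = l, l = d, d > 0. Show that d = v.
Since c = l and l = d, c = d. Since s = e and c | s, c | e. c = d, so d | e. Since e | v, d | v. v > 0, so d ≤ v. r = d and v | r, therefore v | d. Since d > 0, v ≤ d. Since d ≤ v, d = v.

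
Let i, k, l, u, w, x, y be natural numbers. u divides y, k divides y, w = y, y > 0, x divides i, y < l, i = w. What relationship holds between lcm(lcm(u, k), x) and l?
lcm(lcm(u, k), x) < l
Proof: u divides y and k divides y, hence lcm(u, k) divides y. i = w and w = y, thus i = y. Because x divides i, x divides y. Because lcm(u, k) divides y, lcm(lcm(u, k), x) divides y. Since y > 0, lcm(lcm(u, k), x) ≤ y. y < l, so lcm(lcm(u, k), x) < l.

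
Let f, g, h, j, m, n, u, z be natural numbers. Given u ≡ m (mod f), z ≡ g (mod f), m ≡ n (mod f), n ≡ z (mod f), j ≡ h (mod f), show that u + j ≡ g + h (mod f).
u ≡ m (mod f) and m ≡ n (mod f), hence u ≡ n (mod f). Since n ≡ z (mod f), u ≡ z (mod f). Since z ≡ g (mod f), u ≡ g (mod f). Using j ≡ h (mod f) and adding congruences, u + j ≡ g + h (mod f).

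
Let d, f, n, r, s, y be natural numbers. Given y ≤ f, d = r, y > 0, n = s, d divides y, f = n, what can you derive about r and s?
r ≤ s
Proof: Since f = n and n = s, f = s. Since d divides y and y > 0, d ≤ y. Since y ≤ f, d ≤ f. Since f = s, d ≤ s. d = r, so r ≤ s.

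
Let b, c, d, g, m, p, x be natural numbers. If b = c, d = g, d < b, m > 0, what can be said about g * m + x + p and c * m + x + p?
g * m + x + p < c * m + x + p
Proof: d = g and d < b, so g < b. b = c, so g < c. m > 0, so g * m < c * m. Then g * m + x < c * m + x. Then g * m + x + p < c * m + x + p.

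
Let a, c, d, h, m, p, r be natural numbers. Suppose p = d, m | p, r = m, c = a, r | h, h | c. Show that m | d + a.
Since p = d and m | p, m | d. r | h and h | c, thus r | c. Since c = a, r | a. r = m, so m | a. Because m | d, m | d + a.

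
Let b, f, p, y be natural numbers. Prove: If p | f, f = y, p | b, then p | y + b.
f = y and p | f, therefore p | y. Since p | b, p | y + b.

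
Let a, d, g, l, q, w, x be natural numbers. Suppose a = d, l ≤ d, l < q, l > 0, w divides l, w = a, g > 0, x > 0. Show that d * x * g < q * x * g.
From w = a and w divides l, a divides l. Because a = d, d divides l. From l > 0, d ≤ l. Because l ≤ d, l = d. l < q, so d < q. Since x > 0, by multiplying by a positive, d * x < q * x. Since g > 0, by multiplying by a positive, d * x * g < q * x * g.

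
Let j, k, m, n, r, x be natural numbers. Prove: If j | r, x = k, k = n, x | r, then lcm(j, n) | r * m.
Because x = k and k = n, x = n. Since x | r, n | r. j | r, so lcm(j, n) | r. Then lcm(j, n) | r * m.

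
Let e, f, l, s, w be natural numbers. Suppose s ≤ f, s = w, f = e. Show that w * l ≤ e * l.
s = w and s ≤ f, therefore w ≤ f. f = e, so w ≤ e. By multiplying by a non-negative, w * l ≤ e * l.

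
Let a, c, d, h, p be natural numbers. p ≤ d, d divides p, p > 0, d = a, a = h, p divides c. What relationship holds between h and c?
h divides c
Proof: d divides p and p > 0, hence d ≤ p. p ≤ d, so p = d. Since d = a, p = a. Since a = h, p = h. p divides c, so h divides c.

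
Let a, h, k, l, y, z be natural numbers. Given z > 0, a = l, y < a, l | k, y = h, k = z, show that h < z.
Because a = l and y < a, y < l. Because y = h, h < l. k = z and l | k, therefore l | z. Since z > 0, l ≤ z. Since h < l, h < z.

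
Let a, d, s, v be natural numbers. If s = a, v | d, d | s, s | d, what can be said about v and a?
v | a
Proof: From d | s and s | d, d = s. Since v | d, v | s. Because s = a, v | a.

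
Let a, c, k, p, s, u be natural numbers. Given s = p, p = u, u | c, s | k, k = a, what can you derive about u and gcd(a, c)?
u | gcd(a, c)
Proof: s = p and s | k, thus p | k. p = u, so u | k. k = a, so u | a. From u | c, u | gcd(a, c).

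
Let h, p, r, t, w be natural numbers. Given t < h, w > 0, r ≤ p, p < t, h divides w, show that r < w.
Since h divides w and w > 0, h ≤ w. t < h, so t < w. From p < t, p < w. From r ≤ p, r < w.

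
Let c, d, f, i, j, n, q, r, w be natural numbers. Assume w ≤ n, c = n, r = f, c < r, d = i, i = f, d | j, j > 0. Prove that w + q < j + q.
Because r = f and c < r, c < f. c = n, so n < f. Because d = i and i = f, d = f. d | j and j > 0, thus d ≤ j. Since d = f, f ≤ j. Because n < f, n < j. Since w ≤ n, w < j. Then w + q < j + q.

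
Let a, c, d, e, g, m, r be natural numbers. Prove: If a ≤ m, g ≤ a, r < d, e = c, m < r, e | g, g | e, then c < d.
Because g | e and e | g, g = e. Since e = c, g = c. Since g ≤ a, c ≤ a. m < r and r < d, thus m < d. a ≤ m, so a < d. Since c ≤ a, c < d.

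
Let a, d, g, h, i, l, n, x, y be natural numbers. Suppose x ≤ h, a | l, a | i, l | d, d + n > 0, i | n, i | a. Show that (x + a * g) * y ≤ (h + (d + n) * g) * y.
a | l and l | d, so a | d. i | a and a | i, thus i = a. i | n, so a | n. a | d, so a | d + n. Since d + n > 0, a ≤ d + n. Then a * g ≤ (d + n) * g. From x ≤ h, x + a * g ≤ h + (d + n) * g. Then (x + a * g) * y ≤ (h + (d + n) * g) * y.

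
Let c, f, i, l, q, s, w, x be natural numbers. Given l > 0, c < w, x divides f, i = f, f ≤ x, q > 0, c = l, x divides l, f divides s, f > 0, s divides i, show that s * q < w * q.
x divides f and f > 0, hence x ≤ f. f ≤ x, so x = f. Since i = f and s divides i, s divides f. Since f divides s, f = s. x = f, so x = s. x divides l and l > 0, hence x ≤ l. x = s, so s ≤ l. Because c = l and c < w, l < w. s ≤ l, so s < w. Because q > 0, by multiplying by a positive, s * q < w * q.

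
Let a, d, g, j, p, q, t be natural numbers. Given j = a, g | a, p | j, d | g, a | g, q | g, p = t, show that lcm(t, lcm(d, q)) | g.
a | g and g | a, therefore a = g. From j = a and p | j, p | a. a = g, so p | g. p = t, so t | g. d | g and q | g, therefore lcm(d, q) | g. t | g, so lcm(t, lcm(d, q)) | g.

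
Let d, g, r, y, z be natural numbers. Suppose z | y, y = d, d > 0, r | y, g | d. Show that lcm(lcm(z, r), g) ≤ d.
z | y and r | y, hence lcm(z, r) | y. y = d, so lcm(z, r) | d. g | d, so lcm(lcm(z, r), g) | d. Since d > 0, lcm(lcm(z, r), g) ≤ d.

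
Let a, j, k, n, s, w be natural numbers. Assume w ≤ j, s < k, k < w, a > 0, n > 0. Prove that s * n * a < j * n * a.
s < k and k < w, thus s < w. Since w ≤ j, s < j. Since n > 0, s * n < j * n. From a > 0, s * n * a < j * n * a.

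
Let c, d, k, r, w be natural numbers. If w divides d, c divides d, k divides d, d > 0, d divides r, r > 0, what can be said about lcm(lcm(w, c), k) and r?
lcm(lcm(w, c), k) ≤ r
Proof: w divides d and c divides d, therefore lcm(w, c) divides d. Because k divides d, lcm(lcm(w, c), k) divides d. Since d > 0, lcm(lcm(w, c), k) ≤ d. Since d divides r and r > 0, d ≤ r. Because lcm(lcm(w, c), k) ≤ d, lcm(lcm(w, c), k) ≤ r.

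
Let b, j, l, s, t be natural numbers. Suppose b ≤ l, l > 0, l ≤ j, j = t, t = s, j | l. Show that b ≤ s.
From j | l and l > 0, j ≤ l. Since l ≤ j, l = j. Since j = t, l = t. Since t = s, l = s. Since b ≤ l, b ≤ s.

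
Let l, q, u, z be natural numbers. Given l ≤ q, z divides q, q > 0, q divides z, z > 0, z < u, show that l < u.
Since z divides q and q > 0, z ≤ q. q divides z and z > 0, thus q ≤ z. Since z ≤ q, z = q. From z < u, q < u. l ≤ q, so l < u.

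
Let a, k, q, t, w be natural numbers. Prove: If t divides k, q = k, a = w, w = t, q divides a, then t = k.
a = w and w = t, thus a = t. q divides a, so q divides t. q = k, so k divides t. t divides k, so t = k.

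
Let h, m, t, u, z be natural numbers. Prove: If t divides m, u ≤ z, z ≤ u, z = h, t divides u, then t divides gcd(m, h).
u ≤ z and z ≤ u, therefore u = z. z = h, so u = h. Since t divides u, t divides h. Since t divides m, t divides gcd(m, h).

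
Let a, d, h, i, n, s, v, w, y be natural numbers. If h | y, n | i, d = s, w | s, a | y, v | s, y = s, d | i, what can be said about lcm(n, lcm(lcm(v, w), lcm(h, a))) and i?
lcm(n, lcm(lcm(v, w), lcm(h, a))) | i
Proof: v | s and w | s, so lcm(v, w) | s. h | y and a | y, therefore lcm(h, a) | y. y = s, so lcm(h, a) | s. Since lcm(v, w) | s, lcm(lcm(v, w), lcm(h, a)) | s. d = s and d | i, thus s | i. lcm(lcm(v, w), lcm(h, a)) | s, so lcm(lcm(v, w), lcm(h, a)) | i. Because n | i, lcm(n, lcm(lcm(v, w), lcm(h, a))) | i.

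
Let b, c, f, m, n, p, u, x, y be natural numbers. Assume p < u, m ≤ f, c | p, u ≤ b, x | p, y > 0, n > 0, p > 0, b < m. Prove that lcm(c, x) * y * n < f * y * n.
c | p and x | p, so lcm(c, x) | p. p > 0, so lcm(c, x) ≤ p. Since b < m and m ≤ f, b < f. u ≤ b, so u < f. p < u, so p < f. lcm(c, x) ≤ p, so lcm(c, x) < f. Since y > 0, lcm(c, x) * y < f * y. Since n > 0, lcm(c, x) * y * n < f * y * n.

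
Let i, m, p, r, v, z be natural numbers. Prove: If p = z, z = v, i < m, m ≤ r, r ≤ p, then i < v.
p = z and z = v, thus p = v. From i < m and m ≤ r, i < r. r ≤ p, so i < p. p = v, so i < v.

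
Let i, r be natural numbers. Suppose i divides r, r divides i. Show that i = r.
i divides r and r divides i. By mutual divisibility, i = r.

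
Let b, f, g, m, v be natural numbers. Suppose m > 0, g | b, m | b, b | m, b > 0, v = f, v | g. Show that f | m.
v = f and v | g, hence f | g. Because b | m and m > 0, b ≤ m. m | b and b > 0, therefore m ≤ b. Since b ≤ m, b = m. g | b, so g | m. f | g, so f | m.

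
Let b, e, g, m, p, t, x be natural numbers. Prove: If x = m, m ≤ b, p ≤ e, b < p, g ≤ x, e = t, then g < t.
Since x = m and g ≤ x, g ≤ m. m ≤ b and b < p, hence m < p. Since p ≤ e, m < e. Since g ≤ m, g < e. Since e = t, g < t.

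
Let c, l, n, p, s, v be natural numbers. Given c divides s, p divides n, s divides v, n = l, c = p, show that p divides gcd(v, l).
Because c divides s and s divides v, c divides v. Since c = p, p divides v. n = l and p divides n, hence p divides l. From p divides v, p divides gcd(v, l).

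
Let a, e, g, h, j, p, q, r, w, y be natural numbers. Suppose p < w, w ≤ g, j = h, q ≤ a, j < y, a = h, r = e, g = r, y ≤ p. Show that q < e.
From a = h and q ≤ a, q ≤ h. g = r and r = e, therefore g = e. y ≤ p and p < w, hence y < w. j < y, so j < w. j = h, so h < w. w ≤ g, so h < g. Since g = e, h < e. Since q ≤ h, q < e.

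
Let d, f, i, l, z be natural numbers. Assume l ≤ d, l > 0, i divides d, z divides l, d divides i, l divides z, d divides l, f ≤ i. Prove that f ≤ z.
From i divides d and d divides i, i = d. d divides l and l > 0, therefore d ≤ l. l ≤ d, so d = l. Since i = d, i = l. Because l divides z and z divides l, l = z. Since i = l, i = z. f ≤ i, so f ≤ z.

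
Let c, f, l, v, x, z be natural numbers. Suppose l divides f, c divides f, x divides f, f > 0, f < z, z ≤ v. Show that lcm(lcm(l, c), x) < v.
l divides f and c divides f, therefore lcm(l, c) divides f. x divides f, so lcm(lcm(l, c), x) divides f. f > 0, so lcm(lcm(l, c), x) ≤ f. Because f < z and z ≤ v, f < v. lcm(lcm(l, c), x) ≤ f, so lcm(lcm(l, c), x) < v.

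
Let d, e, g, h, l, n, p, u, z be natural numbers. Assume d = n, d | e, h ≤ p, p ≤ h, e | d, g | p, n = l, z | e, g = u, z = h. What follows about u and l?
u | l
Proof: g = u and g | p, thus u | p. e | d and d | e, thus e = d. Because d = n, e = n. n = l, so e = l. Because h ≤ p and p ≤ h, h = p. Because z = h and z | e, h | e. Because h = p, p | e. Since e = l, p | l. u | p, so u | l.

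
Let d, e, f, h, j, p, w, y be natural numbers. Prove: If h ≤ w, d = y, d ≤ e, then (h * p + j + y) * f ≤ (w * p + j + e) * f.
h ≤ w. By multiplying by a non-negative, h * p ≤ w * p. Then h * p + j ≤ w * p + j. Because d = y and d ≤ e, y ≤ e. From h * p + j ≤ w * p + j, h * p + j + y ≤ w * p + j + e. By multiplying by a non-negative, (h * p + j + y) * f ≤ (w * p + j + e) * f.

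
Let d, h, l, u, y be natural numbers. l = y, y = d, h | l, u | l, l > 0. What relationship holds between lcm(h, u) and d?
lcm(h, u) ≤ d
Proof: l = y and y = d, therefore l = d. From h | l and u | l, lcm(h, u) | l. Since l > 0, lcm(h, u) ≤ l. Since l = d, lcm(h, u) ≤ d.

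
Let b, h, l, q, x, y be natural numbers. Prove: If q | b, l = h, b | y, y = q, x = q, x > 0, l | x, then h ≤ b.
y = q and b | y, thus b | q. q | b, so q = b. x = q, so x = b. Because l | x and x > 0, l ≤ x. x = b, so l ≤ b. l = h, so h ≤ b.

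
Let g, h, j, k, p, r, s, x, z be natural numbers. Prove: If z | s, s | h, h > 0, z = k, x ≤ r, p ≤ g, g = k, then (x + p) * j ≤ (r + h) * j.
Because g = k and p ≤ g, p ≤ k. z = k and z | s, thus k | s. From s | h, k | h. h > 0, so k ≤ h. p ≤ k, so p ≤ h. x ≤ r, so x + p ≤ r + h. Then (x + p) * j ≤ (r + h) * j.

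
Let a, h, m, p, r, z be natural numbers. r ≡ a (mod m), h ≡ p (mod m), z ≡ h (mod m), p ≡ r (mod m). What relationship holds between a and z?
a ≡ z (mod m)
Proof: z ≡ h (mod m) and h ≡ p (mod m), thus z ≡ p (mod m). p ≡ r (mod m), so z ≡ r (mod m). Since r ≡ a (mod m), z ≡ a (mod m). Then a ≡ z (mod m).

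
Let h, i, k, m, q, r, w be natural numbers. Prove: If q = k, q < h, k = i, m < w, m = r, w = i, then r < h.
From m = r and m < w, r < w. Since w = i, r < i. q = k and k = i, thus q = i. Since q < h, i < h. r < i, so r < h.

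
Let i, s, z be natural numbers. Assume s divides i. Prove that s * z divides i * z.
s divides i. By multiplying both sides, s * z divides i * z.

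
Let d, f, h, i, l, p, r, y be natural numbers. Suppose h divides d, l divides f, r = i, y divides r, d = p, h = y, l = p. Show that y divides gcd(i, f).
r = i and y divides r, so y divides i. h = y and h divides d, hence y divides d. Because d = p, y divides p. l = p and l divides f, so p divides f. y divides p, so y divides f. Since y divides i, y divides gcd(i, f).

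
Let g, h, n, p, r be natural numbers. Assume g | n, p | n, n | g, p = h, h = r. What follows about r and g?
r | g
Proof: From p = h and h = r, p = r. n | g and g | n, therefore n = g. p | n, so p | g. p = r, so r | g.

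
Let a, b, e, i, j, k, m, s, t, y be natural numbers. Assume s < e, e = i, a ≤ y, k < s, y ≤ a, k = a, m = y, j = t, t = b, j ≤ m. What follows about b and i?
b < i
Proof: Because j = t and t = b, j = b. Since m = y and j ≤ m, j ≤ y. j = b, so b ≤ y. a ≤ y and y ≤ a, hence a = y. Because k = a and k < s, a < s. From e = i and s < e, s < i. Since a < s, a < i. Since a = y, y < i. Since b ≤ y, b < i.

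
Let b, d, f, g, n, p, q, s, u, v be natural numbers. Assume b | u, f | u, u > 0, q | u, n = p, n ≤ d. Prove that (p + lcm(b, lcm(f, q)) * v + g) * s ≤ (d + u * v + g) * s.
n = p and n ≤ d, thus p ≤ d. Since f | u and q | u, lcm(f, q) | u. b | u, so lcm(b, lcm(f, q)) | u. Since u > 0, lcm(b, lcm(f, q)) ≤ u. Then lcm(b, lcm(f, q)) * v ≤ u * v. p ≤ d, so p + lcm(b, lcm(f, q)) * v ≤ d + u * v. Then p + lcm(b, lcm(f, q)) * v + g ≤ d + u * v + g. Then (p + lcm(b, lcm(f, q)) * v + g) * s ≤ (d + u * v + g) * s.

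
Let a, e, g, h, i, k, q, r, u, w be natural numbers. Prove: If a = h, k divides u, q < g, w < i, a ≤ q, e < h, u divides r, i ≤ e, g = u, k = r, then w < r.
k = r and k divides u, thus r divides u. Since u divides r, u = r. w < i and i ≤ e, thus w < e. Since e < h, w < h. Because a = h and a ≤ q, h ≤ q. g = u and q < g, thus q < u. Since h ≤ q, h < u. From w < h, w < u. Since u = r, w < r.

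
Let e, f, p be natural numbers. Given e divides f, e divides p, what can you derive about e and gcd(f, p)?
e divides gcd(f, p)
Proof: From e divides f and e divides p, because common divisors divide the gcd, e divides gcd(f, p).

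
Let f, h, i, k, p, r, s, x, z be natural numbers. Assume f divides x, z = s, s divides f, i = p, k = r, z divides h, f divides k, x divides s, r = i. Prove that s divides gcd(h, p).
z = s and z divides h, hence s divides h. r = i and i = p, thus r = p. f divides x and x divides s, hence f divides s. Since s divides f, f = s. Because k = r and f divides k, f divides r. Since f = s, s divides r. Since r = p, s divides p. Since s divides h, s divides gcd(h, p).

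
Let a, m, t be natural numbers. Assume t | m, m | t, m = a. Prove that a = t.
From t | m and m | t, t = m. Since m = a, t = a. Then a = t.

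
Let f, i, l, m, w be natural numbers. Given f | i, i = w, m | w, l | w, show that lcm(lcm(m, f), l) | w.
i = w and f | i, therefore f | w. Since m | w, lcm(m, f) | w. Since l | w, lcm(lcm(m, f), l) | w.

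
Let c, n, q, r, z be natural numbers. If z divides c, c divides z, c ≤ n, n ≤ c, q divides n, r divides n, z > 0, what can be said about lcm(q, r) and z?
lcm(q, r) ≤ z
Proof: n ≤ c and c ≤ n, so n = c. From c divides z and z divides c, c = z. Since n = c, n = z. From q divides n and r divides n, lcm(q, r) divides n. Since n = z, lcm(q, r) divides z. Since z > 0, lcm(q, r) ≤ z.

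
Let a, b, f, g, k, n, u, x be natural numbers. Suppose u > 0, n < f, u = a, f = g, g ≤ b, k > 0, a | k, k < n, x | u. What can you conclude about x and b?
x < b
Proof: x | u and u > 0, therefore x ≤ u. u = a, so x ≤ a. Since a | k and k > 0, a ≤ k. k < n and n < f, so k < f. Since f = g, k < g. Since g ≤ b, k < b. Since a ≤ k, a < b. x ≤ a, so x < b.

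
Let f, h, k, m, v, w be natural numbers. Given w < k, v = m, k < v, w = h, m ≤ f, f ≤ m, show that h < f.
From m ≤ f and f ≤ m, m = f. Since v = m, v = f. w < k and k < v, so w < v. w = h, so h < v. v = f, so h < f.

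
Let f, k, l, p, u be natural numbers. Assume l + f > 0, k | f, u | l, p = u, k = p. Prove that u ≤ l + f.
Since k = p and p = u, k = u. From k | f, u | f. Since u | l, u | l + f. l + f > 0, so u ≤ l + f.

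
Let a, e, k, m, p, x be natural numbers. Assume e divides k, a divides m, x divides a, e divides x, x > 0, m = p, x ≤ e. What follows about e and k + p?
e divides k + p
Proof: e divides x and x > 0, therefore e ≤ x. Since x ≤ e, x = e. Since x divides a, e divides a. m = p and a divides m, thus a divides p. e divides a, so e divides p. e divides k, so e divides k + p.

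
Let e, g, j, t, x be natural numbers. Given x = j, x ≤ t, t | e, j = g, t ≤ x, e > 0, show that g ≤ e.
Because t ≤ x and x ≤ t, t = x. x = j, so t = j. t | e and e > 0, therefore t ≤ e. t = j, so j ≤ e. Since j = g, g ≤ e.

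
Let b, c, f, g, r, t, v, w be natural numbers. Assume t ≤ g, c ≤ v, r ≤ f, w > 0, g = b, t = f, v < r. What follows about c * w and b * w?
c * w < b * w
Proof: v < r and r ≤ f, so v < f. c ≤ v, so c < f. Since g = b and t ≤ g, t ≤ b. Since t = f, f ≤ b. Since c < f, c < b. Since w > 0, by multiplying by a positive, c * w < b * w.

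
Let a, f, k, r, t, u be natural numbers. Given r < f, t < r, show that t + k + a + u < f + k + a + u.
Because t < r and r < f, t < f. Then t + k < f + k. Then t + k + a < f + k + a. Then t + k + a + u < f + k + a + u.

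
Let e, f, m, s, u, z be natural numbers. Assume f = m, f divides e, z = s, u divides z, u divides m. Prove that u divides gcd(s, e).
From z = s and u divides z, u divides s. f = m and f divides e, hence m divides e. Since u divides m, u divides e. From u divides s, u divides gcd(s, e).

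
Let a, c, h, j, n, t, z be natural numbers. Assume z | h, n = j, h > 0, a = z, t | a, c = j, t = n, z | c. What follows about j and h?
j ≤ h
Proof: From c = j and z | c, z | j. t = n and n = j, thus t = j. Because a = z and t | a, t | z. Since t = j, j | z. Since z | j, z = j. Because z | h and h > 0, z ≤ h. Since z = j, j ≤ h.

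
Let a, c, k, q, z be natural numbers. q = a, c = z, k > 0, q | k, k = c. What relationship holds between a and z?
a ≤ z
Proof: Because k = c and c = z, k = z. q = a and q | k, thus a | k. k > 0, so a ≤ k. From k = z, a ≤ z.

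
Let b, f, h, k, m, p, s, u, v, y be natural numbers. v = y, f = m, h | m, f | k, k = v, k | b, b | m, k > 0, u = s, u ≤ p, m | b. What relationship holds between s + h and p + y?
s + h ≤ p + y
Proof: From u = s and u ≤ p, s ≤ p. k = v and v = y, therefore k = y. From f = m and f | k, m | k. Because b | m and m | b, b = m. k | b, so k | m. Since m | k, m = k. Since h | m, h | k. From k > 0, h ≤ k. Since k = y, h ≤ y. s ≤ p, so s + h ≤ p + y.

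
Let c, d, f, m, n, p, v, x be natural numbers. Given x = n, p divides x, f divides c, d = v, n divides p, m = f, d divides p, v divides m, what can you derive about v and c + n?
v divides c + n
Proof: From m = f and v divides m, v divides f. Since f divides c, v divides c. x = n and p divides x, so p divides n. Since n divides p, p = n. Since d divides p, d divides n. d = v, so v divides n. v divides c, so v divides c + n.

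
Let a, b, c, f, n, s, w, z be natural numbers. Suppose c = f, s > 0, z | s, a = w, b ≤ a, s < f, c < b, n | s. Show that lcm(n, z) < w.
n | s and z | s, so lcm(n, z) | s. Since s > 0, lcm(n, z) ≤ s. s < f, so lcm(n, z) < f. c = f and c < b, hence f < b. Since b ≤ a, f < a. Since a = w, f < w. Since lcm(n, z) < f, lcm(n, z) < w.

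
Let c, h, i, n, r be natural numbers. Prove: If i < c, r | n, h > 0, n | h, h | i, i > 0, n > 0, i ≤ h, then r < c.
Because r | n and n > 0, r ≤ n. Because h | i and i > 0, h ≤ i. i ≤ h, so h = i. Because n | h and h > 0, n ≤ h. h = i, so n ≤ i. Since r ≤ n, r ≤ i. From i < c, r < c.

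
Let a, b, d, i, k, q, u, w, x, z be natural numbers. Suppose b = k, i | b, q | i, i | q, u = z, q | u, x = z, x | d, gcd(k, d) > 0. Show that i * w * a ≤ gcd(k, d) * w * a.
Because b = k and i | b, i | k. Since q | i and i | q, q = i. u = z and q | u, hence q | z. x = z and x | d, thus z | d. q | z, so q | d. q = i, so i | d. Since i | k, i | gcd(k, d). gcd(k, d) > 0, so i ≤ gcd(k, d). Then i * w ≤ gcd(k, d) * w. Then i * w * a ≤ gcd(k, d) * w * a.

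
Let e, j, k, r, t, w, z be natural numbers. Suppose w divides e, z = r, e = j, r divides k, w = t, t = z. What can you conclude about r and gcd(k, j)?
r divides gcd(k, j)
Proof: From t = z and z = r, t = r. w = t and w divides e, therefore t divides e. e = j, so t divides j. Since t = r, r divides j. r divides k, so r divides gcd(k, j).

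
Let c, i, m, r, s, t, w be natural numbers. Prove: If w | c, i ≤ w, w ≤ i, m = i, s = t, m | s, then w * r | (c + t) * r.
i ≤ w and w ≤ i, therefore i = w. s = t and m | s, thus m | t. Since m = i, i | t. Since i = w, w | t. Since w | c, w | c + t. Then w * r | (c + t) * r.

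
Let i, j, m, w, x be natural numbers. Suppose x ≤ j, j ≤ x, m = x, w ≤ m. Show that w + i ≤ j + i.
Since x ≤ j and j ≤ x, x = j. Since m = x, m = j. w ≤ m, so w ≤ j. Then w + i ≤ j + i.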